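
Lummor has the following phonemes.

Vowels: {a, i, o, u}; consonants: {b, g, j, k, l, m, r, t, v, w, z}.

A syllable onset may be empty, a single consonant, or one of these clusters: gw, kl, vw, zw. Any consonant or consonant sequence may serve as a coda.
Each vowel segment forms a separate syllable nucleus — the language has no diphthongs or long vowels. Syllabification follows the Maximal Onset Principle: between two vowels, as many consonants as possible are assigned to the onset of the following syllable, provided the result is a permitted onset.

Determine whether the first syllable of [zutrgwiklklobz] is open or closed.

closed

Nuclei (vowels): u, i, o → 3 syllables.
σ1/σ2 boundary: /trgw/ — longest licit onset from the right is /gw/, leaving /tr/ as coda.
σ2/σ3 boundary: /klkl/; trying suffixes from longest down, /kl/ is the first permitted one, so coda /kl/ | onset /kl/.
Result: zutr.gwikl.klobz.
Syllable 1 is /zutr/ with coda /tr/, so it is closed.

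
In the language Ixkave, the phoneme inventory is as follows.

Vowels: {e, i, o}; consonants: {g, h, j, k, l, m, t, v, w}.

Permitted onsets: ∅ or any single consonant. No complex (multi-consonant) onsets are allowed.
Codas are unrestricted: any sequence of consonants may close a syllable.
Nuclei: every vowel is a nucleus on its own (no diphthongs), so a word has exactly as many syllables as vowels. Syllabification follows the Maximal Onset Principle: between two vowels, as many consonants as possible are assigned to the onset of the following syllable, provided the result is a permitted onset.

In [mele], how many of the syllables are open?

Vowels present: e, e; each is a nucleus, giving 2 syllables.
Between /e/ (V1) and /e/ (V2): just /l/ — single C goes to the following onset.
Syllabification: me.le.
Classifying each syllable: /me/ (open), /le/ (open).
Open syllables: 2.

2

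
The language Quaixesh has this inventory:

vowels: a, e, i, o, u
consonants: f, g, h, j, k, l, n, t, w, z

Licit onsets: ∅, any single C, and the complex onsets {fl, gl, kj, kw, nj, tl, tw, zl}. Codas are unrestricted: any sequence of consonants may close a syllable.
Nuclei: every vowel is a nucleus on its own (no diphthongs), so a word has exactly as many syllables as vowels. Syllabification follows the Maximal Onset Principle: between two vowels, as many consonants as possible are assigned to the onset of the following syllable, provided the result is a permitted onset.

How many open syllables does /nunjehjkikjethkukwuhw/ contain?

3

Nuclei (vowels): u, e, i, e, u, u → 6 syllables.
V1 /u/ – V2 /e/: /nj/ — entire cluster is a permitted onset → onset /nj/, coda ∅.
V2 /e/ – V3 /i/: /hjk/ splits as /hj/ + /k/ (/k/ is the longest suffix that is a licit onset).
V3 /i/ – V4 /e/: cluster /kj/ — /kj/ is itself a permitted onset, so the whole cluster goes right; preceding coda = ∅.
V4 /e/ – V5 /u/: /thk/ splits as /th/ + /k/ (/k/ is the longest suffix that is a licit onset).
V5 /u/ – V6 /u/: cluster /kw/ — /kw/ is itself a permitted onset, so the whole cluster goes right; preceding coda = ∅.
Result: nu.njehj.ki.kjeth.ku.kwuhw.
Classifying each syllable: /nu/ (open), /njehj/ (closed), /ki/ (open), /kjeth/ (closed), /ku/ (open), /kwuhw/ (closed).
Open syllables: 3.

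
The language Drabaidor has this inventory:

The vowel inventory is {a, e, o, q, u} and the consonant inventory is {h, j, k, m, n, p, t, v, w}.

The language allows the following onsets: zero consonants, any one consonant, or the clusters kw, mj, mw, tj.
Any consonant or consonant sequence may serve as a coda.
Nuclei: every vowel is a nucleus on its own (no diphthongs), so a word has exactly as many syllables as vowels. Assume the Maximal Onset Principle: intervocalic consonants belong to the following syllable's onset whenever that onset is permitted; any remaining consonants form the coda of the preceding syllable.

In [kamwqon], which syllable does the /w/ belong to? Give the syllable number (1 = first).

2

Nuclei (vowels): a, q, o → 3 syllables.
σ1/σ2 boundary: cluster /mw/ — /mw/ is itself a permitted onset, so the whole cluster goes right; preceding coda = ∅.
σ2/σ3 boundary: no consonants, so the boundary falls immediately after /q/.
Putting it together: ka.mwq.on.
The /w/ is in the onset of syllable 2 (/mwq/).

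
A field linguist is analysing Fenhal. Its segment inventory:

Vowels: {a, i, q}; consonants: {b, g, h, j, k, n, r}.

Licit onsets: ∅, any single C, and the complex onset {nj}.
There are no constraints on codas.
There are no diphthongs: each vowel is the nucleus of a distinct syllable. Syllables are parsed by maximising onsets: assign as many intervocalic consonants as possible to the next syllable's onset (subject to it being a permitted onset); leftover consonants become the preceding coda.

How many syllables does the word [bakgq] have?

Nuclei (vowels): a, q → 2 syllables.

2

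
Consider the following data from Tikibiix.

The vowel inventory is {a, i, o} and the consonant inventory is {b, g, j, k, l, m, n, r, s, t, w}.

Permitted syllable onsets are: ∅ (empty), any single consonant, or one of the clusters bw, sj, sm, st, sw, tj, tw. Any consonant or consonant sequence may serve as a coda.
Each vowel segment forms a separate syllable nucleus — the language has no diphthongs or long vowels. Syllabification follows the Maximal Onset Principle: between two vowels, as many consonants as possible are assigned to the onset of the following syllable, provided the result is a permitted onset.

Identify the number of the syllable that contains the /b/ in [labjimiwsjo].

Nuclei (vowels): a, i, i, o → 4 syllables.
/a…i/ gap (V1→V2): cluster /bj/ — the longest permitted-onset suffix is /j/; onset = /j/, preceding coda = /b/.
/i…i/ gap (V2→V3): /m/ → onset of the next syllable (single consonants are always licit onsets).
/i…o/ gap (V3→V4): /wsj/ — longest licit onset from the right is /sj/, leaving /w/ as coda.
Result: lab.ji.miw.sjo.
The /b/ is in the coda of syllable 1 (/lab/).

1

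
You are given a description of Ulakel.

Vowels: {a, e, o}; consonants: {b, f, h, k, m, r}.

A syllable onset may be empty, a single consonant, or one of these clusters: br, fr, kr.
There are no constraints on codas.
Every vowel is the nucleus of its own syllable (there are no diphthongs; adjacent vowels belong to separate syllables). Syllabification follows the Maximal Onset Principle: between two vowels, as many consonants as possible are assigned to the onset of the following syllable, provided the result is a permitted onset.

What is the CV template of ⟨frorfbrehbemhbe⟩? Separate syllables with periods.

Vowels present: o, e, e, e; each is a nucleus, giving 4 syllables.
V1 /o/ – V2 /e/: /rfbr/ — longest licit onset from the right is /br/, leaving /rf/ as coda.
V2 /e/ – V3 /e/: /hb/ splits as /h/ + /b/ (/b/ is the longest suffix that is a licit onset).
V3 /e/ – V4 /e/: /mhb/; trying suffixes from longest down, /b/ is the first permitted one, so coda /mh/ | onset /b/.
Putting it together: frorf.breh.bemh.be.
Mapping each syllable to C/V: /frorf/ → CCVCC, /breh/ → CCVC, /bemh/ → CVCC, /be/ → CV.

CCVCC.CCVC.CVCC.CV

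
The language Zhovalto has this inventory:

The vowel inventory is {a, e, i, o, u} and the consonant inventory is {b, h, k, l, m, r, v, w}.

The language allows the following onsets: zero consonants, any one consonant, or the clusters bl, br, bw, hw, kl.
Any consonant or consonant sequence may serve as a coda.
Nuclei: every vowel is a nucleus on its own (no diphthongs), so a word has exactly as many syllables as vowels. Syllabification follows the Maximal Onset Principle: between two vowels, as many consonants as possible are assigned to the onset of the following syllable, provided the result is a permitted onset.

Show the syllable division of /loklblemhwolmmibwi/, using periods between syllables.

The vowels are o, e, o, i, i — 5 nuclei, so 5 syllables.
Between /o/ (V1) and /e/ (V2): /klbl/ splits as /kl/ + /bl/ (/bl/ is the longest suffix that is a licit onset).
Between /e/ (V2) and /o/ (V3): /mhw/ splits as /m/ + /hw/ (/hw/ is the longest suffix that is a licit onset).
Between /o/ (V3) and /i/ (V4): /lmm/ — longest licit onset from the right is /m/, leaving /lm/ as coda.
Between /i/ (V4) and /i/ (V5): cluster /bw/ — /bw/ is itself a permitted onset, so the whole cluster goes right; preceding coda = ∅.

lokl.blem.hwolm.mi.bwi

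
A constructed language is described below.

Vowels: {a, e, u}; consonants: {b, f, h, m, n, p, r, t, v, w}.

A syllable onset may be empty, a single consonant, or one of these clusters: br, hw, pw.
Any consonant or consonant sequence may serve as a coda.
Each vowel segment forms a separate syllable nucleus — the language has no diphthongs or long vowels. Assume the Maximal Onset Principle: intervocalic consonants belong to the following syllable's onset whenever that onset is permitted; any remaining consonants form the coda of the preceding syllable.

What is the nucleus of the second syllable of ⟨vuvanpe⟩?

a

Nuclei (vowels): u, a, e → 3 syllables.
The second nucleus (vowel 2 from the left) is /a/.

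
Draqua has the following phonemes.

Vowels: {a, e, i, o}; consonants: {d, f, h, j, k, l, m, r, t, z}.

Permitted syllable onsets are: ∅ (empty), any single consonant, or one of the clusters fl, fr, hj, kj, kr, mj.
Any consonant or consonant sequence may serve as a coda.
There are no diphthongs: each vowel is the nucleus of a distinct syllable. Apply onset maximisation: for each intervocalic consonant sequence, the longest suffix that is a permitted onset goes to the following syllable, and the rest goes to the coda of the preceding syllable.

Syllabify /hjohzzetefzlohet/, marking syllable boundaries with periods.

hjohz.ze.tefz.lo.het

The vowels are o, e, e, o, e — 5 nuclei, so 5 syllables.
Between /o/ (V1) and /e/ (V2): cluster /hzz/ — the longest permitted-onset suffix is /z/; onset = /z/, preceding coda = /hz/.
Between /e/ (V2) and /e/ (V3): /t/ → onset of the next syllable (single consonants are always licit onsets).
Between /e/ (V3) and /o/ (V4): /fzl/ splits as /fz/ + /l/ (/l/ is the longest suffix that is a licit onset).
Between /o/ (V4) and /e/ (V5): just /h/ — single C goes to the following onset.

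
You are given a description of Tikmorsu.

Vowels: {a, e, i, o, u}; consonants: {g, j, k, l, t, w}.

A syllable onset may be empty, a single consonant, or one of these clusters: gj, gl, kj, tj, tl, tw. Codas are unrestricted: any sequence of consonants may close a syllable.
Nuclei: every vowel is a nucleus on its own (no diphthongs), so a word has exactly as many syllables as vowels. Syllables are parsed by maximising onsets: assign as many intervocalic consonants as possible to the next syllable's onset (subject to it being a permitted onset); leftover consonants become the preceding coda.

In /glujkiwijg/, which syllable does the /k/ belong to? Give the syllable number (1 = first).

Vowels present: u, i, i; each is a nucleus, giving 3 syllables.
V1 /u/ – V2 /i/: /jk/; trying suffixes from longest down, /k/ is the first permitted one, so coda /j/ | onset /k/.
V2 /i/ – V3 /i/: /w/ is a single consonant, so it becomes the next onset.
Putting it together: gluj.ki.wijg.
The /k/ is in the onset of syllable 2 (/ki/).

2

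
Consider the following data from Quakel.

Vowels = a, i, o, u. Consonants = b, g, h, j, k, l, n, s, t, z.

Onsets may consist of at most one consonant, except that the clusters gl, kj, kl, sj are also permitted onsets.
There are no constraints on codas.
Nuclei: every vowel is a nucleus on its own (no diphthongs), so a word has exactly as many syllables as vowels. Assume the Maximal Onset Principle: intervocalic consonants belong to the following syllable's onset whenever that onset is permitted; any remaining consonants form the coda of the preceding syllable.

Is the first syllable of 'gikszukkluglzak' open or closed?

Vowels present: i, u, u, a; each is a nucleus, giving 4 syllables.
σ1/σ2 boundary: /ksz/; trying suffixes from longest down, /z/ is the first permitted one, so coda /ks/ | onset /z/.
σ2/σ3 boundary: /kkl/ — longest licit onset from the right is /kl/, leaving /k/ as coda.
σ3/σ4 boundary: /glz/ — longest licit onset from the right is /z/, leaving /gl/ as coda.
Putting it together: giks.zuk.klugl.zak.
Syllable 1 is /giks/ with coda /ks/, so it is closed.

closed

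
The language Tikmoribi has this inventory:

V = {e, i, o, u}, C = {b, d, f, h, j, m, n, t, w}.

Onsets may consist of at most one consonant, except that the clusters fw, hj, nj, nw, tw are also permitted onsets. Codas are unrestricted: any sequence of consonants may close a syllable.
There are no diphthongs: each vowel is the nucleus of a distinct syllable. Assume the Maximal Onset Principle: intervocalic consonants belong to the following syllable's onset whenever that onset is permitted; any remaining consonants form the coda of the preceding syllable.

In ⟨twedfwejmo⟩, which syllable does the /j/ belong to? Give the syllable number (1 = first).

2

The vowels are e, e, o — 3 nuclei, so 3 syllables.
Between /e/ (V1) and /e/ (V2): /dfw/; trying suffixes from longest down, /fw/ is the first permitted one, so coda /d/ | onset /fw/.
Between /e/ (V2) and /o/ (V3): /jm/; trying suffixes from longest down, /m/ is the first permitted one, so coda /j/ | onset /m/.
Result: twed.fwej.mo.
The /j/ is in the coda of syllable 2 (/fwej/).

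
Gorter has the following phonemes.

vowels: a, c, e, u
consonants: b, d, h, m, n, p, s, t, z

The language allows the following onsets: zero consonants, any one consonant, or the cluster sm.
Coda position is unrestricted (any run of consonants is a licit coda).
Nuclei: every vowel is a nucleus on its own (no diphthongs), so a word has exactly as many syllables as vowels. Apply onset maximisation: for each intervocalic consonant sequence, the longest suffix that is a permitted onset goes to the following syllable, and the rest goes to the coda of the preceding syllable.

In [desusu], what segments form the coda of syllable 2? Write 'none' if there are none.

none

Nuclei (vowels): e, u, u → 3 syllables.
σ1/σ2 boundary: /s/ is a single consonant, so it becomes the next onset.
σ2/σ3 boundary: /s/ is a single consonant, so it becomes the next onset.
Result: de.su.su.
Syllable 2 is /su/: onset /s/, nucleus /u/, coda ∅.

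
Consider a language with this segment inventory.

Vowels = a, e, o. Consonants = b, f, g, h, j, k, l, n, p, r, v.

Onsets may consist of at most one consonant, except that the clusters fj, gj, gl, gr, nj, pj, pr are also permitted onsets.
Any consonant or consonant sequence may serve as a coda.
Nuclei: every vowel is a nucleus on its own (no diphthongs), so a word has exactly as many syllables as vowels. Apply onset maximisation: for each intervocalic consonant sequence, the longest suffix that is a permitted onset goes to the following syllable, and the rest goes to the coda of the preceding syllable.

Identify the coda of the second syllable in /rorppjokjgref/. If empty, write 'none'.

Vowels present: o, o, e; each is a nucleus, giving 3 syllables.
V1 /o/ – V2 /o/: /rppj/ splits as /rp/ + /pj/ (/pj/ is the longest suffix that is a licit onset).
V2 /o/ – V3 /e/: /kjgr/ — longest licit onset from the right is /gr/, leaving /kj/ as coda.
Syllabification: rorp.pjokj.gref.
Syllable 2 is /pjokj/: onset /pj/, nucleus /o/, coda /kj/.

kj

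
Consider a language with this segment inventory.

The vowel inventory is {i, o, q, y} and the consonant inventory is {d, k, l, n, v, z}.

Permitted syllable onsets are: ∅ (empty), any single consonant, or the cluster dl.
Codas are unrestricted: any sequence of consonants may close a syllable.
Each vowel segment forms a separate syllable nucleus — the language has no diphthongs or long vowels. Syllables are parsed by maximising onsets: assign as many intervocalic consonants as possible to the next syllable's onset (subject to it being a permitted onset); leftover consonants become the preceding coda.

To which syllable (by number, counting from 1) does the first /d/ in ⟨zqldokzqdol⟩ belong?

The vowels are q, o, q, o — 4 nuclei, so 4 syllables.
σ1/σ2 boundary: /ld/; trying suffixes from longest down, /d/ is the first permitted one, so coda /l/ | onset /d/.
σ2/σ3 boundary: /kz/ splits as /k/ + /z/ (/z/ is the longest suffix that is a licit onset).
σ3/σ4 boundary: /d/ is a single consonant, so it becomes the next onset.
Result: zql.dok.zq.dol.
The first /d/ is in the onset of syllable 2 (/dok/).

2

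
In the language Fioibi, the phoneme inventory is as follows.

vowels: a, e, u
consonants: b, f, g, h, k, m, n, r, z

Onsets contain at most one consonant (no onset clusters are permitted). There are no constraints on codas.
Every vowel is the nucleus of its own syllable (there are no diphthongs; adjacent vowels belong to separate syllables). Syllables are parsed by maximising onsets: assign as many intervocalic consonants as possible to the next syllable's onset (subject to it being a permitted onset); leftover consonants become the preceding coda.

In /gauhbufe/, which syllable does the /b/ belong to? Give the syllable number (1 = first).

3

Vowels present: a, u, u, e; each is a nucleus, giving 4 syllables.
Between /a/ (V1) and /u/ (V2): no consonants, so the boundary falls immediately after /a/.
Between /u/ (V2) and /u/ (V3): cluster /hb/ — the longest permitted-onset suffix is /b/; onset = /b/, preceding coda = /h/.
Between /u/ (V3) and /e/ (V4): /f/ is a single consonant, so it becomes the next onset.
Result: ga.uh.bu.fe.
The /b/ is in the onset of syllable 3 (/bu/).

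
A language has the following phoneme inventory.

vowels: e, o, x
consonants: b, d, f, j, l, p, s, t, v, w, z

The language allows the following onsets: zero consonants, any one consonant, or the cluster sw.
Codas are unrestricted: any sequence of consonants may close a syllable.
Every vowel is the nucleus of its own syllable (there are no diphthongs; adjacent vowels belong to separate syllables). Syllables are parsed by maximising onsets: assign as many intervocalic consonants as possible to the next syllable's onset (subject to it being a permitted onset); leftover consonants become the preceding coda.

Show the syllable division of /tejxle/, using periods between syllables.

te.jx.le

The vowels are e, x, e — 3 nuclei, so 3 syllables.
/e…x/ gap (V1→V2): /j/ is a single consonant, so it becomes the next onset.
/x…e/ gap (V2→V3): /l/ → onset of the next syllable (single consonants are always licit onsets).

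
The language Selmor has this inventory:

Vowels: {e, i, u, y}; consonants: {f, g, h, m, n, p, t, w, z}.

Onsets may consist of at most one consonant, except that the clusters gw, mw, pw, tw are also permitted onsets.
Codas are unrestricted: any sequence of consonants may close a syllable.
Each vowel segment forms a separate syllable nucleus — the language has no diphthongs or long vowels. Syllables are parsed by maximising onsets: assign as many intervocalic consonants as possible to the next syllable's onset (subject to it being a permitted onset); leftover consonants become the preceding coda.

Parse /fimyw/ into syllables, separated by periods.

fi.myw

The vowels are i, y — 2 nuclei, so 2 syllables.
/i…y/ gap (V1→V2): /m/ → onset of the next syllable (single consonants are always licit onsets).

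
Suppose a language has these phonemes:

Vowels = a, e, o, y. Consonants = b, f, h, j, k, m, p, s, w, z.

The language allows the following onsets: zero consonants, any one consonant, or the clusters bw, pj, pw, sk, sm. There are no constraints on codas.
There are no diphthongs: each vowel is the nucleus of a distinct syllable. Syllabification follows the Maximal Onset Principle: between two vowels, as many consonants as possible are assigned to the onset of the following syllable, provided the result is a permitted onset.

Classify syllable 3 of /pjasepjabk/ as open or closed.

closed

Vowels present: a, e, a; each is a nucleus, giving 3 syllables.
V1 /a/ – V2 /e/: /s/ is a single consonant, so it becomes the next onset.
V2 /e/ – V3 /a/: /pj/ — entire cluster is a permitted onset → onset /pj/, coda ∅.
Result: pja.se.pjabk.
Syllable 3 is /pjabk/ with coda /bk/, so it is closed.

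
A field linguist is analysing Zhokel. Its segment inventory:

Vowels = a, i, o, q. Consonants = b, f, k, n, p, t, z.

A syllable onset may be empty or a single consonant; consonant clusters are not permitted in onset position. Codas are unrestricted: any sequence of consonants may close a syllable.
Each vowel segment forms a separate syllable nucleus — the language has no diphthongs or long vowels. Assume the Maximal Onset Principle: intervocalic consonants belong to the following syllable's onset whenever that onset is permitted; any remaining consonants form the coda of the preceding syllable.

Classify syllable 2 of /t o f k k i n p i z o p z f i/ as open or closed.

closed

Nuclei (vowels): o, i, i, o, i → 5 syllables.
V1 /o/ – V2 /i/: cluster /fkk/ — the longest permitted-onset suffix is /k/; onset = /k/, preceding coda = /fk/.
V2 /i/ – V3 /i/: /np/ splits as /n/ + /p/ (/p/ is the longest suffix that is a licit onset).
V3 /i/ – V4 /o/: /z/ → onset of the next syllable (single consonants are always licit onsets).
V4 /o/ – V5 /i/: cluster /pzf/ — the longest permitted-onset suffix is /f/; onset = /f/, preceding coda = /pz/.
Result: tofk.kin.pi.zopz.fi.
Syllable 2 is /kin/ with coda /n/, so it is closed.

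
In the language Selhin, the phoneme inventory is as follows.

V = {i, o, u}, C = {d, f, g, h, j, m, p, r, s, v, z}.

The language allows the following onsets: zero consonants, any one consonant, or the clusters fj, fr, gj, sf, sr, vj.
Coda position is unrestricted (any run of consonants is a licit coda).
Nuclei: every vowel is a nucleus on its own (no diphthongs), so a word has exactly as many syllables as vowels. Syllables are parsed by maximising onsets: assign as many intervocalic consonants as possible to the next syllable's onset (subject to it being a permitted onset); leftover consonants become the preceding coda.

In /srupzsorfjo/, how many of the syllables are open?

1

The vowels are u, o, o — 3 nuclei, so 3 syllables.
V1 /u/ – V2 /o/: /pzs/; trying suffixes from longest down, /s/ is the first permitted one, so coda /pz/ | onset /s/.
V2 /o/ – V3 /o/: /rfj/ — longest licit onset from the right is /fj/, leaving /r/ as coda.
So the parse is srupz.sor.fjo.
Classifying each syllable: /srupz/ (closed), /sor/ (closed), /fjo/ (open).
Open syllables: 1.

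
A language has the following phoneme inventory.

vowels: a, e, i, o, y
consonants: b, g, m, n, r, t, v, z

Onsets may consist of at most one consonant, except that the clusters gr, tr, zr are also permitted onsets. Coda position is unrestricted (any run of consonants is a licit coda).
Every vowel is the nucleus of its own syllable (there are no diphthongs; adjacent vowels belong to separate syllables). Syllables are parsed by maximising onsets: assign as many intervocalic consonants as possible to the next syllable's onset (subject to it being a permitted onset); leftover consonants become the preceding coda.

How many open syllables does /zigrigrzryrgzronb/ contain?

Vowels present: i, i, y, o; each is a nucleus, giving 4 syllables.
σ1/σ2 boundary: /gr/ — entire cluster is a permitted onset → onset /gr/, coda ∅.
σ2/σ3 boundary: /grzr/ — longest licit onset from the right is /zr/, leaving /gr/ as coda.
σ3/σ4 boundary: /rgzr/; trying suffixes from longest down, /zr/ is the first permitted one, so coda /rg/ | onset /zr/.
Syllabification: zi.grigr.zryrg.zronb.
Classifying each syllable: /zi/ (open), /grigr/ (closed), /zryrg/ (closed), /zronb/ (closed).
Open syllables: 1.

1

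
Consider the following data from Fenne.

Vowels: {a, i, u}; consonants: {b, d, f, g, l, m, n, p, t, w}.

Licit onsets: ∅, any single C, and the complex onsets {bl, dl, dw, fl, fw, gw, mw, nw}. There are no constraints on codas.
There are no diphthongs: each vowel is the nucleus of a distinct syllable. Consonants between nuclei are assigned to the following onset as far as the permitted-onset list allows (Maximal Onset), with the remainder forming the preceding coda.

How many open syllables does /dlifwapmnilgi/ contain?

2

Vowels present: i, a, i, i; each is a nucleus, giving 4 syllables.
σ1/σ2 boundary: cluster /fw/ — /fw/ is itself a permitted onset, so the whole cluster goes right; preceding coda = ∅.
σ2/σ3 boundary: /pmn/ splits as /pm/ + /n/ (/n/ is the longest suffix that is a licit onset).
σ3/σ4 boundary: /lg/ — longest licit onset from the right is /g/, leaving /l/ as coda.
So the parse is dli.fwapm.nil.gi.
Classifying each syllable: /dli/ (open), /fwapm/ (closed), /nil/ (closed), /gi/ (open).
Open syllables: 2.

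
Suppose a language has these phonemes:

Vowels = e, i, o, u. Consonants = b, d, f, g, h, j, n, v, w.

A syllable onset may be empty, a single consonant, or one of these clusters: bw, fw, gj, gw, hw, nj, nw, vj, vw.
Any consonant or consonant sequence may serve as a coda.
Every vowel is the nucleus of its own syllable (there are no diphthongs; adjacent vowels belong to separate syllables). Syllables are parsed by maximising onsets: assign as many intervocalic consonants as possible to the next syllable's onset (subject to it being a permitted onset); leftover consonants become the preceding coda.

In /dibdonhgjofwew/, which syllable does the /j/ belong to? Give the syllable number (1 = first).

Nuclei (vowels): i, o, o, e → 4 syllables.
V1 /i/ – V2 /o/: /bd/; trying suffixes from longest down, /d/ is the first permitted one, so coda /b/ | onset /d/.
V2 /o/ – V3 /o/: /nhgj/; trying suffixes from longest down, /gj/ is the first permitted one, so coda /nh/ | onset /gj/.
V3 /o/ – V4 /e/: /fw/ — entire cluster is a permitted onset → onset /fw/, coda ∅.
Syllabification: dib.donh.gjo.fwew.
The /j/ is in the onset of syllable 3 (/gjo/).

3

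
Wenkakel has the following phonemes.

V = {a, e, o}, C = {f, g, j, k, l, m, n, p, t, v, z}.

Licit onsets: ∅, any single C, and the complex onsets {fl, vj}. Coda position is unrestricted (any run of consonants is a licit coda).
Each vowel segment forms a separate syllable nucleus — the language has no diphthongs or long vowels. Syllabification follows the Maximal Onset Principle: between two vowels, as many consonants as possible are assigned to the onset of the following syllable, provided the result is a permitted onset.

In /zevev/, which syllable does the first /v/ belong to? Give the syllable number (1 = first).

2

Vowels present: e, e; each is a nucleus, giving 2 syllables.
σ1/σ2 boundary: /v/ → onset of the next syllable (single consonants are always licit onsets).
So the parse is ze.vev.
The first /v/ is in the onset of syllable 2 (/vev/).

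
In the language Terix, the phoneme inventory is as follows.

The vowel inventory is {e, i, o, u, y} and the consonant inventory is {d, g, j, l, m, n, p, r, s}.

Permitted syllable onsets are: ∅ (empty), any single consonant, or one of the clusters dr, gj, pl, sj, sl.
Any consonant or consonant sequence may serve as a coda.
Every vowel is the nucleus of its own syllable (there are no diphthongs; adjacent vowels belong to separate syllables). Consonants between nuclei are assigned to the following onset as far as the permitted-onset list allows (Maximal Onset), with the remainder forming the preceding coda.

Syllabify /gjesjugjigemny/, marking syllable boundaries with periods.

Vowels present: e, u, i, e, y; each is a nucleus, giving 5 syllables.
Between /e/ (V1) and /u/ (V2): /sj/ — entire cluster is a permitted onset → onset /sj/, coda ∅.
Between /u/ (V2) and /i/ (V3): /gj/ — entire cluster is a permitted onset → onset /gj/, coda ∅.
Between /i/ (V3) and /e/ (V4): /g/ → onset of the next syllable (single consonants are always licit onsets).
Between /e/ (V4) and /y/ (V5): /mn/ splits as /m/ + /n/ (/n/ is the longest suffix that is a licit onset).

gje.sju.gji.gem.ny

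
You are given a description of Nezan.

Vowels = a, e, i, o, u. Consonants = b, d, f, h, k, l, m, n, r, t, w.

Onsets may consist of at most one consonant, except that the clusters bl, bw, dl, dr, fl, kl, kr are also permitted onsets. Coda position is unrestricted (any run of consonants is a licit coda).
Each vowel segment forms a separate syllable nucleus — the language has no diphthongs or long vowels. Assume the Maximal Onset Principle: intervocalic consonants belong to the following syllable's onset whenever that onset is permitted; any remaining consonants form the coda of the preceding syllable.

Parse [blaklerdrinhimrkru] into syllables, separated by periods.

bla.kler.drin.himr.kru

Nuclei (vowels): a, e, i, i, u → 5 syllables.
/a…e/ gap (V1→V2): /kl/ is a licit onset in full, so it all attaches to the next syllable.
/e…i/ gap (V2→V3): /rdr/ splits as /r/ + /dr/ (/dr/ is the longest suffix that is a licit onset).
/i…i/ gap (V3→V4): cluster /nh/ — the longest permitted-onset suffix is /h/; onset = /h/, preceding coda = /n/.
/i…u/ gap (V4→V5): /mrkr/ — longest licit onset from the right is /kr/, leaving /mr/ as coda.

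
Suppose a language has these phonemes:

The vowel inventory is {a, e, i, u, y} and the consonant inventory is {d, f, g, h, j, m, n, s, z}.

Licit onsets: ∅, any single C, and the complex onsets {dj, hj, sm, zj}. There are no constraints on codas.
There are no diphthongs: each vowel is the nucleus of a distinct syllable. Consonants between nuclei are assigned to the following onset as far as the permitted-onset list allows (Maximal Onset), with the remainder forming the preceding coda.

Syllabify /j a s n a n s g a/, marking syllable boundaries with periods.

The vowels are a, a, a — 3 nuclei, so 3 syllables.
Between /a/ (V1) and /a/ (V2): /sn/; trying suffixes from longest down, /n/ is the first permitted one, so coda /s/ | onset /n/.
Between /a/ (V2) and /a/ (V3): /nsg/ splits as /ns/ + /g/ (/g/ is the longest suffix that is a licit onset).

jas.nans.ga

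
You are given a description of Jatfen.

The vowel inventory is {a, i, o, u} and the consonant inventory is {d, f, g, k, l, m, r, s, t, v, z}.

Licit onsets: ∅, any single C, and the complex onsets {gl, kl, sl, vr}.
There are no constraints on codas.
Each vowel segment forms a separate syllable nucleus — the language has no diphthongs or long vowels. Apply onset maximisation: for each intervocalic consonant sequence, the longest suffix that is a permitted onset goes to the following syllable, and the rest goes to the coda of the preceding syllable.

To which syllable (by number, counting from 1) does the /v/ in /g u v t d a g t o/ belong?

Vowels present: u, a, o; each is a nucleus, giving 3 syllables.
V1 /u/ – V2 /a/: /vtd/ — longest licit onset from the right is /d/, leaving /vt/ as coda.
V2 /a/ – V3 /o/: /gt/; trying suffixes from longest down, /t/ is the first permitted one, so coda /g/ | onset /t/.
So the parse is guvt.dag.to.
The /v/ is in the coda of syllable 1 (/guvt/).

1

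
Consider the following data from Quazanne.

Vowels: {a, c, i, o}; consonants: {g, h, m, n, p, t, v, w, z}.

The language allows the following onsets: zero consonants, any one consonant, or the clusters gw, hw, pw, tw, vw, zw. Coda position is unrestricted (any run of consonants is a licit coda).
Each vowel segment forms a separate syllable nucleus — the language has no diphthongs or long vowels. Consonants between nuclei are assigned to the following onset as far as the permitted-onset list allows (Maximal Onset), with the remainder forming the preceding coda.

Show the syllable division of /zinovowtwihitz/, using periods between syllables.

The vowels are i, o, o, i, i — 5 nuclei, so 5 syllables.
Between /i/ (V1) and /o/ (V2): just /n/ — single C goes to the following onset.
Between /o/ (V2) and /o/ (V3): /v/ is a single consonant, so it becomes the next onset.
Between /o/ (V3) and /i/ (V4): /wtw/; trying suffixes from longest down, /tw/ is the first permitted one, so coda /w/ | onset /tw/.
Between /i/ (V4) and /i/ (V5): /h/ is a single consonant, so it becomes the next onset.

zi.no.vow.twi.hitz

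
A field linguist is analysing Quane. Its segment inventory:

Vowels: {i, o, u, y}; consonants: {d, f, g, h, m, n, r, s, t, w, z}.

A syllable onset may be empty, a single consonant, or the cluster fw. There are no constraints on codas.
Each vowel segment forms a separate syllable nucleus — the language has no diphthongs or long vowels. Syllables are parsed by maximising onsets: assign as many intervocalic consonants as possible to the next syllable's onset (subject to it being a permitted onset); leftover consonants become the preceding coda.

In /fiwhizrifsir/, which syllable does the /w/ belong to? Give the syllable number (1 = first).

1

Vowels present: i, i, i, i; each is a nucleus, giving 4 syllables.
/i…i/ gap (V1→V2): /wh/ — longest licit onset from the right is /h/, leaving /w/ as coda.
/i…i/ gap (V2→V3): /zr/; trying suffixes from longest down, /r/ is the first permitted one, so coda /z/ | onset /r/.
/i…i/ gap (V3→V4): /fs/ splits as /f/ + /s/ (/s/ is the longest suffix that is a licit onset).
Putting it together: fiw.hiz.rif.sir.
The /w/ is in the coda of syllable 1 (/fiw/).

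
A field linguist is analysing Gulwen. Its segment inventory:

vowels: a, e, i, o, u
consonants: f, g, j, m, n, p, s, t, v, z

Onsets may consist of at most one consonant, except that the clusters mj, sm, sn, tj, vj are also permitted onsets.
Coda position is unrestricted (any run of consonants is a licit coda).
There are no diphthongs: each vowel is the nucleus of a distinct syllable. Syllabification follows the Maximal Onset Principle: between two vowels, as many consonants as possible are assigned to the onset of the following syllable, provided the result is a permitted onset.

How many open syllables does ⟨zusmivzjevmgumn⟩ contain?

The vowels are u, i, e, u — 4 nuclei, so 4 syllables.
Between /u/ (V1) and /i/ (V2): cluster /sm/ — /sm/ is itself a permitted onset, so the whole cluster goes right; preceding coda = ∅.
Between /i/ (V2) and /e/ (V3): /vzj/ — longest licit onset from the right is /j/, leaving /vz/ as coda.
Between /e/ (V3) and /u/ (V4): /vmg/ — longest licit onset from the right is /g/, leaving /vm/ as coda.
Putting it together: zu.smivz.jevm.gumn.
Classifying each syllable: /zu/ (open), /smivz/ (closed), /jevm/ (closed), /gumn/ (closed).
Open syllables: 1.

1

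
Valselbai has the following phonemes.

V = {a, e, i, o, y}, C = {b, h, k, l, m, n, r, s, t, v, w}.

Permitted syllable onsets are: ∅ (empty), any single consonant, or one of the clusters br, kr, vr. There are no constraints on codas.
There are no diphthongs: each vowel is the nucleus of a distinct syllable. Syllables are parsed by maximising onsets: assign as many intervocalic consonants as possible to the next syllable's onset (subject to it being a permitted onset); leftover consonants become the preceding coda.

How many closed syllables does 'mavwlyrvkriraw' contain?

The vowels are a, y, i, a — 4 nuclei, so 4 syllables.
/a…y/ gap (V1→V2): cluster /vwl/ — the longest permitted-onset suffix is /l/; onset = /l/, preceding coda = /vw/.
/y…i/ gap (V2→V3): /rvkr/ — longest licit onset from the right is /kr/, leaving /rv/ as coda.
/i…a/ gap (V3→V4): /r/ is a single consonant, so it becomes the next onset.
Putting it together: mavw.lyrv.kri.raw.
Classifying each syllable: /mavw/ (closed), /lyrv/ (closed), /kri/ (open), /raw/ (closed).
Closed syllables: 3.

3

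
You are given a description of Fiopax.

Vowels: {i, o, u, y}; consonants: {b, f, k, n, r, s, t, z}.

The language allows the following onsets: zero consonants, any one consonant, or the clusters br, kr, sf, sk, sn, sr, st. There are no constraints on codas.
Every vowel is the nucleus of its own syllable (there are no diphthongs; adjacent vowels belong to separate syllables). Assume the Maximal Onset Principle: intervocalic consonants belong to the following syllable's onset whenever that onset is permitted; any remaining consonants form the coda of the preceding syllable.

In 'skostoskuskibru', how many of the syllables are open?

5

Nuclei (vowels): o, o, u, i, u → 5 syllables.
σ1/σ2 boundary: cluster /st/ — /st/ is itself a permitted onset, so the whole cluster goes right; preceding coda = ∅.
σ2/σ3 boundary: /sk/ is a licit onset in full, so it all attaches to the next syllable.
σ3/σ4 boundary: cluster /sk/ — /sk/ is itself a permitted onset, so the whole cluster goes right; preceding coda = ∅.
σ4/σ5 boundary: /br/ is a licit onset in full, so it all attaches to the next syllable.
Putting it together: sko.sto.sku.ski.bru.
Classifying each syllable: /sko/ (open), /sto/ (open), /sku/ (open), /ski/ (open), /bru/ (open).
Open syllables: 5.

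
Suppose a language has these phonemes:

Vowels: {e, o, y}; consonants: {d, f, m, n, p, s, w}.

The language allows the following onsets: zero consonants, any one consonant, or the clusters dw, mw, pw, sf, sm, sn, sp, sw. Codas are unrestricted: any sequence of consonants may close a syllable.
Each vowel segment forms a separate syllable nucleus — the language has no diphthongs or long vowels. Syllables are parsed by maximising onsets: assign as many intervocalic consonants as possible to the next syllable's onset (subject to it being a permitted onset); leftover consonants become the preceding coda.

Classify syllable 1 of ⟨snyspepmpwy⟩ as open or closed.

Nuclei (vowels): y, e, y → 3 syllables.
/y…e/ gap (V1→V2): cluster /sp/ — /sp/ is itself a permitted onset, so the whole cluster goes right; preceding coda = ∅.
/e…y/ gap (V2→V3): /pmpw/ splits as /pm/ + /pw/ (/pw/ is the longest suffix that is a licit onset).
So the parse is sny.spepm.pwy.
Syllable 1 is /sny/; it ends in its nucleus with no coda, so it is open.

open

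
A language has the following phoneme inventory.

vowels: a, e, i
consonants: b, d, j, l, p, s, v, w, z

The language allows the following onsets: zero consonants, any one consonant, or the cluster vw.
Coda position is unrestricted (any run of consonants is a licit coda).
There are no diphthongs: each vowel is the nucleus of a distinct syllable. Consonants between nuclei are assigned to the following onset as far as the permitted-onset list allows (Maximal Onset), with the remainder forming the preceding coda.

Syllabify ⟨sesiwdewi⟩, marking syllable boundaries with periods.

Vowels present: e, i, e, i; each is a nucleus, giving 4 syllables.
Between /e/ (V1) and /i/ (V2): just /s/ — single C goes to the following onset.
Between /i/ (V2) and /e/ (V3): /wd/ splits as /w/ + /d/ (/d/ is the longest suffix that is a licit onset).
Between /e/ (V3) and /i/ (V4): /w/ → onset of the next syllable (single consonants are always licit onsets).

se.siw.de.wi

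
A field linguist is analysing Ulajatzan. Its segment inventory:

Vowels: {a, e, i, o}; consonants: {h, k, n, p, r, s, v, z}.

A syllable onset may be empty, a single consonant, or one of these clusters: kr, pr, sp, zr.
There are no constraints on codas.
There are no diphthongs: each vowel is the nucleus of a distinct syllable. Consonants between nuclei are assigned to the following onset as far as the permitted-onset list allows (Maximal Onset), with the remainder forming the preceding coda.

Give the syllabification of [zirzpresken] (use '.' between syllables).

zirz.pres.ken

Nuclei (vowels): i, e, e → 3 syllables.
σ1/σ2 boundary: /rzpr/; trying suffixes from longest down, /pr/ is the first permitted one, so coda /rz/ | onset /pr/.
σ2/σ3 boundary: /sk/ splits as /s/ + /k/ (/k/ is the longest suffix that is a licit onset).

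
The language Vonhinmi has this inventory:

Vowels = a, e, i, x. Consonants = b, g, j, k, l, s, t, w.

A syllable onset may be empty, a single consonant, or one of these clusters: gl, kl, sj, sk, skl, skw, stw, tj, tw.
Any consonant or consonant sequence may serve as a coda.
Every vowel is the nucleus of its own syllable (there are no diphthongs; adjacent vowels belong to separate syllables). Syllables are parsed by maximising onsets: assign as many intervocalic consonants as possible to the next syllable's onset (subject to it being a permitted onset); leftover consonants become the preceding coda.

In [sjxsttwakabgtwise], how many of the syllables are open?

3

The vowels are x, a, a, i, e — 5 nuclei, so 5 syllables.
V1 /x/ – V2 /a/: /sttw/; trying suffixes from longest down, /tw/ is the first permitted one, so coda /st/ | onset /tw/.
V2 /a/ – V3 /a/: just /k/ — single C goes to the following onset.
V3 /a/ – V4 /i/: /bgtw/; trying suffixes from longest down, /tw/ is the first permitted one, so coda /bg/ | onset /tw/.
V4 /i/ – V5 /e/: /s/ is a single consonant, so it becomes the next onset.
So the parse is sjxst.twa.kabg.twi.se.
Classifying each syllable: /sjxst/ (closed), /twa/ (open), /kabg/ (closed), /twi/ (open), /se/ (open).
Open syllables: 3.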